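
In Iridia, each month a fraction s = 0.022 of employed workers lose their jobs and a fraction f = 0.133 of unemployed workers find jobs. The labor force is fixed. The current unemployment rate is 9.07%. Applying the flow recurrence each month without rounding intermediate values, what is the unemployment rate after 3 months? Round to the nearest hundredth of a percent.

With a fixed labor force, u_{t+1} = u_t + s·(1−u_t) − f·u_t = u_t·(1−s−f) + s.
Here 1−s−f = 0.845 and s = 0.022.
u_1 = 0.090700 × 0.845 + 0.022 = 0.098641.
u_2 = 0.098641 × 0.845 + 0.022 = 0.105352.
u_3 = 0.105352 × 0.845 + 0.022 = 0.111022.

Unemployment rate after three months ≈ 11.10%.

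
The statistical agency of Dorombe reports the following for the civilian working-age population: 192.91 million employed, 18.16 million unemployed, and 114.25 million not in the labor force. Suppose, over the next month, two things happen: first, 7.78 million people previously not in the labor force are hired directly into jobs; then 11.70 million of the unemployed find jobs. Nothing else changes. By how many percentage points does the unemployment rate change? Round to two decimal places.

The unemployment rate changes by −5.65 percentage points.

Initially, labor force = 192.91 + 18.16 = 211.07 million, so u = 18.16/211.07 = 8.60%.
After the first change, employed and labor force both rise by 7.78; unemployed unchanged → E = 200.69, U = 18.16, labor force = 218.85 million.
After the second change, unemployed falls and employed rises by 11.70; labor force unchanged → E = 212.39, U = 6.46, labor force = 218.85 million.
New unemployment rate = 6.46 / 218.85 = 2.95%.
Change = 2.95% − 8.60% = −5.65 percentage points.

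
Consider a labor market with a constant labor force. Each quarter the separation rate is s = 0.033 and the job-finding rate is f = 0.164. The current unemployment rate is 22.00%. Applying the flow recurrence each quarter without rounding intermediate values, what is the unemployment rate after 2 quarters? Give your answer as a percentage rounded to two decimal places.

With a fixed labor force, u_{t+1} = u_t + s·(1−u_t) − f·u_t = u_t·(1−s−f) + s.
Here 1−s−f = 0.803 and s = 0.033.
u_1 = 0.220000 × 0.803 + 0.033 = 0.209660.
u_2 = 0.209660 × 0.803 + 0.033 = 0.201357.

Unemployment rate after two quarters ≈ 20.14%.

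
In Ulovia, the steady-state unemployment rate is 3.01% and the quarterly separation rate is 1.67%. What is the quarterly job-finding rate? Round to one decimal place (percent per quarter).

From u* = s/(s+f): f = s·(1−u)/u.
f = 1.67 × (1 − 0.0301) / 0.0301 = 1.6197 / 0.0301 ≈ 53.8% per quarter.

Job-finding rate ≈ 53.8% per quarter.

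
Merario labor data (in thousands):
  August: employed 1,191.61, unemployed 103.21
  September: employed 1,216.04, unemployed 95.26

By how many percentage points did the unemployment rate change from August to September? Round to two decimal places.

August: labor force = 1,191.61 + 103.21 = 1,294.82; u = 103.21/1,294.82 = 7.97%.
September: labor force = 1,216.04 + 95.26 = 1,311.30; u = 95.26/1,311.30 = 7.26%.
Change = 7.26% − 7.97% = −0.71 pp.

The unemployment rate changed by −0.71 percentage points.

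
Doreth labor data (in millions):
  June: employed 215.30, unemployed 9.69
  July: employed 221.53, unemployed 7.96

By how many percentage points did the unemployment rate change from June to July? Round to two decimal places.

June: labor force = 215.30 + 9.69 = 224.99; u = 9.69/224.99 = 4.31%.
July: labor force = 221.53 + 7.96 = 229.49; u = 7.96/229.49 = 3.47%.
Change = 3.47% − 4.31% = −0.84 pp.

The unemployment rate changed by −0.84 percentage points.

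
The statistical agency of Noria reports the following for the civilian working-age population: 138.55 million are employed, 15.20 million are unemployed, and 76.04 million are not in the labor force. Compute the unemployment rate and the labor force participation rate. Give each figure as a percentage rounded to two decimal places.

Labor force = employed + unemployed = 138.55 + 15.20 = 153.75 million.
Working-age population = 153.75 + 76.04 = 229.79 million.
Unemployment rate = 15.20 / 153.75 = 9.89%.
Labor force participation rate = 153.75 / 229.79 = 66.91%.

Unemployment rate ≈ 9.89%; labor force participation rate ≈ 66.91%.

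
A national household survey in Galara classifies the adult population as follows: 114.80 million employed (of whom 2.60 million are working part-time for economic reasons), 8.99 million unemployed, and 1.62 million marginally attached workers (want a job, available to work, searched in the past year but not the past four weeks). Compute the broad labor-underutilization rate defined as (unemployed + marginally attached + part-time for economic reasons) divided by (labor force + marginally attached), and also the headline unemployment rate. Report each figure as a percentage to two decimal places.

Broad underutilization rate ≈ 10.53%; headline unemployment rate ≈ 7.26%.

Labor force = 114.80 + 8.99 = 123.79 million.
Numerator = 8.99 + 1.62 + 2.60 = 13.21 million.
Denominator = 123.79 + 1.62 = 125.41 million.
Broad rate = 13.21 / 125.41 = 10.53%.
Headline unemployment rate = 8.99 / 123.79 = 7.26%.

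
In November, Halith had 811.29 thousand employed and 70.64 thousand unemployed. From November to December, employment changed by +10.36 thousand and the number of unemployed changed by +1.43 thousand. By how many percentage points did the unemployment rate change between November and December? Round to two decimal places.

The unemployment rate changed by +0.05 percentage points.

November: labor force = 811.29 + 70.64 = 881.93; u = 70.64/881.93 = 8.01%.
December: labor force = 821.65 + 72.07 = 893.72; u = 72.07/893.72 = 8.06%.
Change = 8.06% − 8.01% = +0.05 pp.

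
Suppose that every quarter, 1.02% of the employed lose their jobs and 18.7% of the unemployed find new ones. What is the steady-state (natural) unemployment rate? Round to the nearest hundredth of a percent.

Steady-state unemployment rate ≈ 5.17%.

At steady state the flows balance: s·E = f·U, so U/(E+U) = s/(s+f).
u* = 1.02 / (1.02 + 18.7) = 1.02 / 19.72 = 5.17%.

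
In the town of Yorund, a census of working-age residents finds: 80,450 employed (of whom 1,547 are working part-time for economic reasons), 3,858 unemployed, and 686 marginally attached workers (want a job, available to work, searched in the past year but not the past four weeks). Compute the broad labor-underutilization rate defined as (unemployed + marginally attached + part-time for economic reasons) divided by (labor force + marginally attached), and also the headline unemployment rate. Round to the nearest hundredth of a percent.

Broad underutilization rate ≈ 7.17%; headline unemployment rate ≈ 4.58%.

Labor force = 80,450 + 3,858 = 84,308.
Numerator = 3,858 + 686 + 1,547 = 6,091.
Denominator = 84,308 + 686 = 84,994.
Broad rate = 6,091 / 84,994 = 7.17%.
Headline unemployment rate = 3,858 / 84,308 = 4.58%.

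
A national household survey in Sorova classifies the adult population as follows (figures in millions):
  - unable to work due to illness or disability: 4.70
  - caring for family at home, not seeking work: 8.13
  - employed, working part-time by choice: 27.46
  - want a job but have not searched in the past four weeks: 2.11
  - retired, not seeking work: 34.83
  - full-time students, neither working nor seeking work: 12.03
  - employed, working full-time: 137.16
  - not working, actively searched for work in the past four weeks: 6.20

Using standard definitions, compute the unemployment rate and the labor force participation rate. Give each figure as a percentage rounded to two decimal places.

Employed = 27.46 + 137.16 = 164.62 million.
Unemployed = 6.20 million.
Labor force = 164.62 + 6.20 = 170.82 million.
Not in labor force = 4.70 + 8.13 + 2.11 + 34.83 + 12.03 = 61.80 million (those not working and not actively searching are outside the labor force — including those who want a job but have given up searching).
Civilian working-age population = 170.82 + 61.80 = 232.62 million.
Unemployment rate = 6.20 / 170.82 = 3.63%.
Labor force participation rate = 170.82 / 232.62 = 73.43%.

Unemployment rate ≈ 3.63%; labor force participation rate ≈ 73.43%.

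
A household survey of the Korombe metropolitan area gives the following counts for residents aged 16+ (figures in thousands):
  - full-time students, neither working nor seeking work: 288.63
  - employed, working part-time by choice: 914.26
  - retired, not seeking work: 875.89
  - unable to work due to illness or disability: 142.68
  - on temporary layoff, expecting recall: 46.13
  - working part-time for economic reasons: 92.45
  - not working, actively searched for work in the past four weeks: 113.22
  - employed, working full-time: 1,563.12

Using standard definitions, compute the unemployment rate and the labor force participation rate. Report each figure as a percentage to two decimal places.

Employed = 914.26 + 92.45 + 1,563.12 = 2,569.83 thousand (anyone who worked, including part-time for economic reasons, counts as employed).
Unemployed = 46.13 + 113.22 = 159.35 thousand (jobless and actively searching, or on temporary layoff).
Labor force = 2,569.83 + 159.35 = 2,729.18 thousand.
Not in labor force = 288.63 + 875.89 + 142.68 = 1,307.20 thousand (those not working and not actively searching are outside the labor force).
Civilian working-age population = 2,729.18 + 1,307.20 = 4,036.38 thousand.
Unemployment rate = 159.35 / 2,729.18 = 5.84%.
Labor force participation rate = 2,729.18 / 4,036.38 = 67.61%.

Unemployment rate ≈ 5.84%; labor force participation rate ≈ 67.61%.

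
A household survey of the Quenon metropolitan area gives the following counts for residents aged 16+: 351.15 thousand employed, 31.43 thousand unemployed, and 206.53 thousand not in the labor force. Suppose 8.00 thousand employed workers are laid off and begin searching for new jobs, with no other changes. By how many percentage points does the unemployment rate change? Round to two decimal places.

Initially, labor force = 351.15 + 31.43 = 382.58 thousand, so u = 31.43/382.58 = 8.22%.
After the change, employed falls and unemployed rises by 8.00; labor force unchanged → E = 343.15, U = 39.43, labor force = 382.58 thousand.
New unemployment rate = 39.43 / 382.58 = 10.31%.
Change = 10.31% − 8.22% = +2.09 percentage points.

The unemployment rate changes by +2.09 percentage points.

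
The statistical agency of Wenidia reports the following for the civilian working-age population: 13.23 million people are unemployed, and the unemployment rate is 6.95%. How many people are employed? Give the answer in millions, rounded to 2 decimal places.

Labor force = U / u = 13.23 / 0.0695 ≈ 190.36 million.
Employed = labor force − unemployed = 190.36 − 13.23 = 177.13 million.

About 177.13 million are employed.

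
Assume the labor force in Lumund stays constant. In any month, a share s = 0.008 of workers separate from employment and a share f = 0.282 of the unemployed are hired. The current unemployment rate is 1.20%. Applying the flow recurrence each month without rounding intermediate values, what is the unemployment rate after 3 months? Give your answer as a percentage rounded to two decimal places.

With a fixed labor force, u_{t+1} = u_t + s·(1−u_t) − f·u_t = u_t·(1−s−f) + s.
Here 1−s−f = 0.710 and s = 0.008.
u_1 = 0.012000 × 0.710 + 0.008 = 0.016520.
u_2 = 0.016520 × 0.710 + 0.008 = 0.019729.
u_3 = 0.019729 × 0.710 + 0.008 = 0.022008.

Unemployment rate after three months ≈ 2.20%.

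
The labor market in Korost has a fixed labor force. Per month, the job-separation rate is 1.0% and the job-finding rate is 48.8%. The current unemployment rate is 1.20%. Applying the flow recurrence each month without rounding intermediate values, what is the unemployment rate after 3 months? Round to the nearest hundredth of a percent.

With a fixed labor force, u_{t+1} = u_t + s·(1−u_t) − f·u_t = u_t·(1−s−f) + s.
Here 1−s−f = 0.502 and s = 0.010.
u_1 = 0.012000 × 0.502 + 0.010 = 0.016024.
u_2 = 0.016024 × 0.502 + 0.010 = 0.018044.
u_3 = 0.018044 × 0.502 + 0.010 = 0.019058.

Unemployment rate after three months ≈ 1.91%.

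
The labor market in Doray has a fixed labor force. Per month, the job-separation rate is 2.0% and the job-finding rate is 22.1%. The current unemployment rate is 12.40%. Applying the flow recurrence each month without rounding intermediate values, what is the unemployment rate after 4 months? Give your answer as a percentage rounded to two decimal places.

Unemployment rate after four months ≈ 9.66%.

With a fixed labor force, u_{t+1} = u_t + s·(1−u_t) − f·u_t = u_t·(1−s−f) + s.
Here 1−s−f = 0.759 and s = 0.020.
u_1 = 0.124000 × 0.759 + 0.020 = 0.114116.
u_2 = 0.114116 × 0.759 + 0.020 = 0.106614.
u_3 = 0.106614 × 0.759 + 0.020 = 0.100920.
u_4 = 0.100920 × 0.759 + 0.020 = 0.096598.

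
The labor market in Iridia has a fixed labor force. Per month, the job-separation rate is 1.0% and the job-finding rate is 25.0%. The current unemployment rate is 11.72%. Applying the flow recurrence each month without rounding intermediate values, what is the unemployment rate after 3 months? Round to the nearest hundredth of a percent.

With a fixed labor force, u_{t+1} = u_t + s·(1−u_t) − f·u_t = u_t·(1−s−f) + s.
Here 1−s−f = 0.740 and s = 0.010.
u_1 = 0.117200 × 0.740 + 0.010 = 0.096728.
u_2 = 0.096728 × 0.740 + 0.010 = 0.081579.
u_3 = 0.081579 × 0.740 + 0.010 = 0.070368.

Unemployment rate after three months ≈ 7.04%.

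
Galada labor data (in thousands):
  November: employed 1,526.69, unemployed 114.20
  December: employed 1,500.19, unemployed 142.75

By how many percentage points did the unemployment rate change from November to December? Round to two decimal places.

The unemployment rate changed by +1.73 percentage points.

November: labor force = 1,526.69 + 114.20 = 1,640.89; u = 114.20/1,640.89 = 6.96%.
December: labor force = 1,500.19 + 142.75 = 1,642.94; u = 142.75/1,642.94 = 8.69%.
Change = 8.69% − 6.96% = +1.73 pp.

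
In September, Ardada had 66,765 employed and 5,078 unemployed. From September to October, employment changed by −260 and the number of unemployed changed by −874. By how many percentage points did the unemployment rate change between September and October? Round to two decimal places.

September: labor force = 66,765 + 5,078 = 71,843; u = 5,078/71,843 = 7.07%.
October: labor force = 66,505 + 4,204 = 70,709; u = 4,204/70,709 = 5.95%.
Change = 5.95% − 7.07% = −1.12 pp.

The unemployment rate changed by −1.12 percentage points.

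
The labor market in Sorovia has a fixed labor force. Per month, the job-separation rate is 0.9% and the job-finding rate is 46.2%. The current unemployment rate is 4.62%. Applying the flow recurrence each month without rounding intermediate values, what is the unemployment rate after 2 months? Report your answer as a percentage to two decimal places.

With a fixed labor force, u_{t+1} = u_t + s·(1−u_t) − f·u_t = u_t·(1−s−f) + s.
Here 1−s−f = 0.529 and s = 0.009.
u_1 = 0.046200 × 0.529 + 0.009 = 0.033440.
u_2 = 0.033440 × 0.529 + 0.009 = 0.026690.

Unemployment rate after two months ≈ 2.67%.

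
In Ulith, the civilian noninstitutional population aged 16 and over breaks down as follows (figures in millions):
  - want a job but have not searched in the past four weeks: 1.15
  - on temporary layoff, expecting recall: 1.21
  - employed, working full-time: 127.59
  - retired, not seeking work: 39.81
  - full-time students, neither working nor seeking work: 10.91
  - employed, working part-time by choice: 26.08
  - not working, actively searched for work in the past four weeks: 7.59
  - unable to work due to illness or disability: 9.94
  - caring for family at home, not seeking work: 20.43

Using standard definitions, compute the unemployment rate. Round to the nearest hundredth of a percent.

Employed = 127.59 + 26.08 = 153.67 million.
Unemployed = 1.21 + 7.59 = 8.80 million (jobless and actively searching, or on temporary layoff).
Labor force = 153.67 + 8.80 = 162.47 million.
Unemployment rate = 8.80 / 162.47 = 5.42%.

Unemployment rate ≈ 5.42%.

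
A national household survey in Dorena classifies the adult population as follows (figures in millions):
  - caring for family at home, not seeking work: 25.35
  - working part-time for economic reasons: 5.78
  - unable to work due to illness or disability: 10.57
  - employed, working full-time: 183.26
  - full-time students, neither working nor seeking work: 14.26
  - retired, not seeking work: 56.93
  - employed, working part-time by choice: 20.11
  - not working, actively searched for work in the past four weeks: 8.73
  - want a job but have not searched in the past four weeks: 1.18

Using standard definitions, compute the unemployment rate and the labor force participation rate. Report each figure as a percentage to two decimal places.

Unemployment rate ≈ 4.01%; labor force participation rate ≈ 66.80%.

Employed = 5.78 + 183.26 + 20.11 = 209.15 million (anyone who worked, including part-time for economic reasons, counts as employed).
Unemployed = 8.73 million.
Labor force = 209.15 + 8.73 = 217.88 million.
Not in labor force = 25.35 + 10.57 + 14.26 + 56.93 + 1.18 = 108.29 million (those not working and not actively searching are outside the labor force — including those who want a job but have given up searching).
Civilian working-age population = 217.88 + 108.29 = 326.17 million.
Unemployment rate = 8.73 / 217.88 = 4.01%.
Labor force participation rate = 217.88 / 326.17 = 66.80%.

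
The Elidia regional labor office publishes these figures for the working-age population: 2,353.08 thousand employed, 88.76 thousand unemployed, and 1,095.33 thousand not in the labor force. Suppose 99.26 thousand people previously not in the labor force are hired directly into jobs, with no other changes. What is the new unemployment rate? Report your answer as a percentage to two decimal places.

New unemployment rate ≈ 3.49%.

Initially, labor force = 2,353.08 + 88.76 = 2,441.84 thousand, so u = 88.76/2,441.84 = 3.63%.
After the change, employed and labor force both rise by 99.26; unemployed unchanged → E = 2,452.34, U = 88.76, labor force = 2,541.10 thousand.
New unemployment rate = 88.76 / 2,541.10 = 3.49%.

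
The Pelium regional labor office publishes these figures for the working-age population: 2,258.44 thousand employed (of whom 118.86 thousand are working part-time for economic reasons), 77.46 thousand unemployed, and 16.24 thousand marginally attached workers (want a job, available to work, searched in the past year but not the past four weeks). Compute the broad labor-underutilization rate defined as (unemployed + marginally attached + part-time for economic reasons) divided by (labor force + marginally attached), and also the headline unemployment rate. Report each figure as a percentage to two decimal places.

Labor force = 2,258.44 + 77.46 = 2,335.90 thousand.
Numerator = 77.46 + 16.24 + 118.86 = 212.56 thousand.
Denominator = 2,335.90 + 16.24 = 2,352.14 thousand.
Broad rate = 212.56 / 2,352.14 = 9.04%.
Headline unemployment rate = 77.46 / 2,335.90 = 3.32%.

Broad underutilization rate ≈ 9.04%; headline unemployment rate ≈ 3.32%.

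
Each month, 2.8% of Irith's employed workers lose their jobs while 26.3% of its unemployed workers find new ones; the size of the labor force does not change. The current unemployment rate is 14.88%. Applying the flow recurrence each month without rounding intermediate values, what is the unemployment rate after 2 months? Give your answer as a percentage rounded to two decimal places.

Unemployment rate after two months ≈ 12.27%.

With a fixed labor force, u_{t+1} = u_t + s·(1−u_t) − f·u_t = u_t·(1−s−f) + s.
Here 1−s−f = 0.709 and s = 0.028.
u_1 = 0.148800 × 0.709 + 0.028 = 0.133499.
u_2 = 0.133499 × 0.709 + 0.028 = 0.122651.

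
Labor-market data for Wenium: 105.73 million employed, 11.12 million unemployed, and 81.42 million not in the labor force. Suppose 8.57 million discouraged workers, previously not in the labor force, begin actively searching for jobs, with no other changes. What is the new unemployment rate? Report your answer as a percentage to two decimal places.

New unemployment rate ≈ 15.70%.

Initially, labor force = 105.73 + 11.12 = 116.85 million, so u = 11.12/116.85 = 9.52%.
After the change, unemployed and labor force both rise by 8.57 → E = 105.73, U = 19.69, labor force = 125.42 million.
New unemployment rate = 19.69 / 125.42 = 15.70%.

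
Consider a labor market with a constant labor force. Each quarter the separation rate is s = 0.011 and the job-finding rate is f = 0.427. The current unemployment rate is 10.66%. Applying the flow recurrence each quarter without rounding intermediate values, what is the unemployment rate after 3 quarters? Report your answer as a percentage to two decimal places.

With a fixed labor force, u_{t+1} = u_t + s·(1−u_t) − f·u_t = u_t·(1−s−f) + s.
Here 1−s−f = 0.562 and s = 0.011.
u_1 = 0.106600 × 0.562 + 0.011 = 0.070909.
u_2 = 0.070909 × 0.562 + 0.011 = 0.050851.
u_3 = 0.050851 × 0.562 + 0.011 = 0.039578.

Unemployment rate after three quarters ≈ 3.96%.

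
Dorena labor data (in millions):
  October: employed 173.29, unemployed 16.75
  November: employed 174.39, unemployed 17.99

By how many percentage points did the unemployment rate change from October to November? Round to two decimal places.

October: labor force = 173.29 + 16.75 = 190.04; u = 16.75/190.04 = 8.81%.
November: labor force = 174.39 + 17.99 = 192.38; u = 17.99/192.38 = 9.35%.
Change = 9.35% − 8.81% = +0.54 pp.

The unemployment rate changed by +0.54 percentage points.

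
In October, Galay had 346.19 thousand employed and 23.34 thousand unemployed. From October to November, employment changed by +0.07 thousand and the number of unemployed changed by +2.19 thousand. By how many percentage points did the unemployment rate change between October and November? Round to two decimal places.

October: labor force = 346.19 + 23.34 = 369.53; u = 23.34/369.53 = 6.32%.
November: labor force = 346.26 + 25.53 = 371.79; u = 25.53/371.79 = 6.87%.
Change = 6.87% − 6.32% = +0.55 pp.

The unemployment rate changed by +0.55 percentage points.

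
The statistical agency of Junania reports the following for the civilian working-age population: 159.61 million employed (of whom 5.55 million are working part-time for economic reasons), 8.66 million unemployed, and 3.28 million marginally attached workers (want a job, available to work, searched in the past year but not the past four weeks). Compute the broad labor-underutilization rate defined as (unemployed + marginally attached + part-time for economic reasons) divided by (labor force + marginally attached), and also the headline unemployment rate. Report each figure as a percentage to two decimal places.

Labor force = 159.61 + 8.66 = 168.27 million.
Numerator = 8.66 + 3.28 + 5.55 = 17.49 million.
Denominator = 168.27 + 3.28 = 171.55 million.
Broad rate = 17.49 / 171.55 = 10.20%.
Headline unemployment rate = 8.66 / 168.27 = 5.15%.

Broad underutilization rate ≈ 10.20%; headline unemployment rate ≈ 5.15%.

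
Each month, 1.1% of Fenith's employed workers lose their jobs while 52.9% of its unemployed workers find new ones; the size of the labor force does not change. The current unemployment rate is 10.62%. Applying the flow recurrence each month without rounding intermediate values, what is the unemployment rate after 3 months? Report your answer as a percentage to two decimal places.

Unemployment rate after three months ≈ 2.87%.

With a fixed labor force, u_{t+1} = u_t + s·(1−u_t) − f·u_t = u_t·(1−s−f) + s.
Here 1−s−f = 0.460 and s = 0.011.
u_1 = 0.106200 × 0.460 + 0.011 = 0.059852.
u_2 = 0.059852 × 0.460 + 0.011 = 0.038532.
u_3 = 0.038532 × 0.460 + 0.011 = 0.028725.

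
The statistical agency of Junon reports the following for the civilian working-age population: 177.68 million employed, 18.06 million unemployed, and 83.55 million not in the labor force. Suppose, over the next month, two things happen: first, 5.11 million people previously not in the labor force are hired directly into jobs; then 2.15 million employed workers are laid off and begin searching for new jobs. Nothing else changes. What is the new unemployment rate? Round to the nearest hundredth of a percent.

New unemployment rate ≈ 10.06%.

Initially, labor force = 177.68 + 18.06 = 195.74 million, so u = 18.06/195.74 = 9.23%.
After the first change, employed and labor force both rise by 5.11; unemployed unchanged → E = 182.79, U = 18.06, labor force = 200.85 million.
After the second change, employed falls and unemployed rises by 2.15; labor force unchanged → E = 180.64, U = 20.21, labor force = 200.85 million.
New unemployment rate = 20.21 / 200.85 = 10.06%.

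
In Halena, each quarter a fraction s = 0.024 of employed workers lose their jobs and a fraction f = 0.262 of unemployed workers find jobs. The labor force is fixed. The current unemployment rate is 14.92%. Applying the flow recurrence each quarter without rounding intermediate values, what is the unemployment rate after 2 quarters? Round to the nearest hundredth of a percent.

Unemployment rate after two quarters ≈ 11.72%.

With a fixed labor force, u_{t+1} = u_t + s·(1−u_t) − f·u_t = u_t·(1−s−f) + s.
Here 1−s−f = 0.714 and s = 0.024.
u_1 = 0.149200 × 0.714 + 0.024 = 0.130529.
u_2 = 0.130529 × 0.714 + 0.024 = 0.117198.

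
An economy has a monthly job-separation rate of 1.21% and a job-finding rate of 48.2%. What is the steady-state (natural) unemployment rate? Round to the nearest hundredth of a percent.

Steady-state unemployment rate ≈ 2.45%.

At steady state the flows balance: s·E = f·U, so U/(E+U) = s/(s+f).
u* = 1.21 / (1.21 + 48.2) = 1.21 / 49.41 = 2.45%.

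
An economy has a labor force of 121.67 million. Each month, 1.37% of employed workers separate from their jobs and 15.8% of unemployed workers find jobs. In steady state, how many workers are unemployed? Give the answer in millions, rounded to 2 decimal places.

About 9.71 million are unemployed in steady state.

Steady-state unemployment rate u* = s/(s+f) = 1.37/(1.37+15.8) = 0.079790.
Unemployed = u* × labor force = 0.079790 × 121.67 ≈ 9.71 million.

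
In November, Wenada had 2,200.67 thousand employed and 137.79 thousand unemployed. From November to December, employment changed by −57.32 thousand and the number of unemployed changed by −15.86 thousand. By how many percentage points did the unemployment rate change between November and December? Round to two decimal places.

The unemployment rate changed by −0.51 percentage points.

November: labor force = 2,200.67 + 137.79 = 2,338.46; u = 137.79/2,338.46 = 5.89%.
December: labor force = 2,143.35 + 121.93 = 2,265.28; u = 121.93/2,265.28 = 5.38%.
Change = 5.38% − 5.89% = −0.51 pp.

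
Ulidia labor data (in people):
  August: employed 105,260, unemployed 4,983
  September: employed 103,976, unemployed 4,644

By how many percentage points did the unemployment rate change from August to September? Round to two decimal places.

August: labor force = 105,260 + 4,983 = 110,243; u = 4,983/110,243 = 4.52%.
September: labor force = 103,976 + 4,644 = 108,620; u = 4,644/108,620 = 4.28%.
Change = 4.28% − 4.52% = −0.24 pp.

The unemployment rate changed by −0.24 percentage points.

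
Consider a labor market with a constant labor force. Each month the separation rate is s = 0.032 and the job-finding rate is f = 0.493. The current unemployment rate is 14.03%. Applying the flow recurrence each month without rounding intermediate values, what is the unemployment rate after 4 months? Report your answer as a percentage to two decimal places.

Unemployment rate after four months ≈ 6.50%.

With a fixed labor force, u_{t+1} = u_t + s·(1−u_t) − f·u_t = u_t·(1−s−f) + s.
Here 1−s−f = 0.475 and s = 0.032.
u_1 = 0.140300 × 0.475 + 0.032 = 0.098643.
u_2 = 0.098643 × 0.475 + 0.032 = 0.078855.
u_3 = 0.078855 × 0.475 + 0.032 = 0.069456.
u_4 = 0.069456 × 0.475 + 0.032 = 0.064992.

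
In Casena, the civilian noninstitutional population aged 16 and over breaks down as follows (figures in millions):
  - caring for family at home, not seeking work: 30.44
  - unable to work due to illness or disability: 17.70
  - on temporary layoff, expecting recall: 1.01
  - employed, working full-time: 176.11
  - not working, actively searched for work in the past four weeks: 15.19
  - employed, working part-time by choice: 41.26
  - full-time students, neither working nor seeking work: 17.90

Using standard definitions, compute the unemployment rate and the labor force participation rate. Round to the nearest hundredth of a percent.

Unemployment rate ≈ 6.94%; labor force participation rate ≈ 77.96%.

Employed = 176.11 + 41.26 = 217.37 million.
Unemployed = 1.01 + 15.19 = 16.20 million (jobless and actively searching, or on temporary layoff).
Labor force = 217.37 + 16.20 = 233.57 million.
Not in labor force = 30.44 + 17.70 + 17.90 = 66.04 million (those not working and not actively searching are outside the labor force).
Civilian working-age population = 233.57 + 66.04 = 299.61 million.
Unemployment rate = 16.20 / 233.57 = 6.94%.
Labor force participation rate = 233.57 / 299.61 = 77.96%.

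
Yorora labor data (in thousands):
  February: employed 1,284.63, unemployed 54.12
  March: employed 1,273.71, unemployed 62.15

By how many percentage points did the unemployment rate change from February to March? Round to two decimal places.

February: labor force = 1,284.63 + 54.12 = 1,338.75; u = 54.12/1,338.75 = 4.04%.
March: labor force = 1,273.71 + 62.15 = 1,335.86; u = 62.15/1,335.86 = 4.65%.
Change = 4.65% − 4.04% = +0.61 pp.

The unemployment rate changed by +0.61 percentage points.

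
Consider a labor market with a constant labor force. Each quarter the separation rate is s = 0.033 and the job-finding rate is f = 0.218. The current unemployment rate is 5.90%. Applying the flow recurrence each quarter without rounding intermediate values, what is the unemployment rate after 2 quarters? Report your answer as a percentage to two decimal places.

With a fixed labor force, u_{t+1} = u_t + s·(1−u_t) − f·u_t = u_t·(1−s−f) + s.
Here 1−s−f = 0.749 and s = 0.033.
u_1 = 0.059000 × 0.749 + 0.033 = 0.077191.
u_2 = 0.077191 × 0.749 + 0.033 = 0.090816.

Unemployment rate after two quarters ≈ 9.08%.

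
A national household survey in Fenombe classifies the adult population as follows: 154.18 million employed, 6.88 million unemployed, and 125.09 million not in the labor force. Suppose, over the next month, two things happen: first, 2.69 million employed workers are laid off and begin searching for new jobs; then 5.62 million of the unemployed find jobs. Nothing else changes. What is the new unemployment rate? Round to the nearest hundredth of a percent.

Initially, labor force = 154.18 + 6.88 = 161.06 million, so u = 6.88/161.06 = 4.27%.
After the first change, employed falls and unemployed rises by 2.69; labor force unchanged → E = 151.49, U = 9.57, labor force = 161.06 million.
After the second change, unemployed falls and employed rises by 5.62; labor force unchanged → E = 157.11, U = 3.95, labor force = 161.06 million.
New unemployment rate = 3.95 / 161.06 = 2.45%.

New unemployment rate ≈ 2.45%.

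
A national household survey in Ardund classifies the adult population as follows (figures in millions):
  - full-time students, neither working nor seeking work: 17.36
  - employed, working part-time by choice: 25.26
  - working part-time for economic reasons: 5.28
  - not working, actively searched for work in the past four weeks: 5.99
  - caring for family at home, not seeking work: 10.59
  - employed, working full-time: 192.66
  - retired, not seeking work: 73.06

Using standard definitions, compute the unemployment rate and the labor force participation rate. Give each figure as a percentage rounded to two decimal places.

Unemployment rate ≈ 2.61%; labor force participation rate ≈ 69.41%.

Employed = 25.26 + 5.28 + 192.66 = 223.20 million (anyone who worked, including part-time for economic reasons, counts as employed).
Unemployed = 5.99 million.
Labor force = 223.20 + 5.99 = 229.19 million.
Not in labor force = 17.36 + 10.59 + 73.06 = 101.01 million (those not working and not actively searching are outside the labor force).
Civilian working-age population = 229.19 + 101.01 = 330.20 million.
Unemployment rate = 5.99 / 229.19 = 2.61%.
Labor force participation rate = 229.19 / 330.20 = 69.41%.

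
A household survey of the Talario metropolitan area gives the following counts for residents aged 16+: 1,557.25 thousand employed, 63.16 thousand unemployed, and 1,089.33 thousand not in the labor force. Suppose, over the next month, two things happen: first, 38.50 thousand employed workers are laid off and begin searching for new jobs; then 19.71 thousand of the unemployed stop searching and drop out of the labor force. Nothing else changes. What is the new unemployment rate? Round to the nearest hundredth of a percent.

Initially, labor force = 1,557.25 + 63.16 = 1,620.41 thousand, so u = 63.16/1,620.41 = 3.90%.
After the first change, employed falls and unemployed rises by 38.50; labor force unchanged → E = 1,518.75, U = 101.66, labor force = 1,620.41 thousand.
After the second change, unemployed and labor force both fall by 19.71 → E = 1,518.75, U = 81.95, labor force = 1,600.70 thousand.
New unemployment rate = 81.95 / 1,600.70 = 5.12%.

New unemployment rate ≈ 5.12%.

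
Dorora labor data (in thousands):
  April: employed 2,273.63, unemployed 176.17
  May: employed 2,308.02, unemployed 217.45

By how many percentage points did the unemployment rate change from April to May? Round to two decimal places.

The unemployment rate changed by +1.42 percentage points.

April: labor force = 2,273.63 + 176.17 = 2,449.80; u = 176.17/2,449.80 = 7.19%.
May: labor force = 2,308.02 + 217.45 = 2,525.47; u = 217.45/2,525.47 = 8.61%.
Change = 8.61% − 7.19% = +1.42 pp.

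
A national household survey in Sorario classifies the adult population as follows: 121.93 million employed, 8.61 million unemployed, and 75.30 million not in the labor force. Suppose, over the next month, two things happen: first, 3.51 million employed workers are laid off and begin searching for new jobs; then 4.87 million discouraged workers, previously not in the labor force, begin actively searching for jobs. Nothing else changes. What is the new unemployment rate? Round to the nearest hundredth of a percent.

New unemployment rate ≈ 12.55%.

Initially, labor force = 121.93 + 8.61 = 130.54 million, so u = 8.61/130.54 = 6.60%.
After the first change, employed falls and unemployed rises by 3.51; labor force unchanged → E = 118.42, U = 12.12, labor force = 130.54 million.
After the second change, unemployed and labor force both rise by 4.87 → E = 118.42, U = 16.99, labor force = 135.41 million.
New unemployment rate = 16.99 / 135.41 = 12.55%.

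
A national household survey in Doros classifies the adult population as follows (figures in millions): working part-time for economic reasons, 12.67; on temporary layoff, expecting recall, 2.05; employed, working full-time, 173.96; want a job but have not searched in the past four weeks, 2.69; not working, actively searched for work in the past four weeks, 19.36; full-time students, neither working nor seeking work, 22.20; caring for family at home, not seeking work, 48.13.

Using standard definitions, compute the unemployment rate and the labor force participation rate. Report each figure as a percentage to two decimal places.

Unemployment rate ≈ 10.29%; labor force participation rate ≈ 74.02%.

Employed = 12.67 + 173.96 = 186.63 million (anyone who worked, including part-time for economic reasons, counts as employed).
Unemployed = 2.05 + 19.36 = 21.41 million (jobless and actively searching, or on temporary layoff).
Labor force = 186.63 + 21.41 = 208.04 million.
Not in labor force = 2.69 + 22.20 + 48.13 = 73.02 million (those not working and not actively searching are outside the labor force — including those who want a job but have given up searching).
Civilian working-age population = 208.04 + 73.02 = 281.06 million.
Unemployment rate = 21.41 / 208.04 = 10.29%.
Labor force participation rate = 208.04 / 281.06 = 74.02%.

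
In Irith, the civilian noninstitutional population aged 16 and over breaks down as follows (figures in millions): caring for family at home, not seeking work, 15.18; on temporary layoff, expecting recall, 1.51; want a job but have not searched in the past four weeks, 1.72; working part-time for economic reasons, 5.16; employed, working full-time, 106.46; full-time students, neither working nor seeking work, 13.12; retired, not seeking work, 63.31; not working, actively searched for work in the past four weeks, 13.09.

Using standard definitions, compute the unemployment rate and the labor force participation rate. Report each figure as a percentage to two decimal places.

Unemployment rate ≈ 11.57%; labor force participation rate ≈ 57.49%.

Employed = 5.16 + 106.46 = 111.62 million (anyone who worked, including part-time for economic reasons, counts as employed).
Unemployed = 1.51 + 13.09 = 14.60 million (jobless and actively searching, or on temporary layoff).
Labor force = 111.62 + 14.60 = 126.22 million.
Not in labor force = 15.18 + 1.72 + 13.12 + 63.31 = 93.33 million (those not working and not actively searching are outside the labor force — including those who want a job but have given up searching).
Civilian working-age population = 126.22 + 93.33 = 219.55 million.
Unemployment rate = 14.60 / 126.22 = 11.57%.
Labor force participation rate = 126.22 / 219.55 = 57.49%.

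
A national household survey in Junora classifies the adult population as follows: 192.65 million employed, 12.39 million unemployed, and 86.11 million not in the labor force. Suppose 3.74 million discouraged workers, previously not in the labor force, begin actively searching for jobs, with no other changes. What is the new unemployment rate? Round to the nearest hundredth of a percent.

New unemployment rate ≈ 7.73%.

Initially, labor force = 192.65 + 12.39 = 205.04 million, so u = 12.39/205.04 = 6.04%.
After the change, unemployed and labor force both rise by 3.74 → E = 192.65, U = 16.13, labor force = 208.78 million.
New unemployment rate = 16.13 / 208.78 = 7.73%.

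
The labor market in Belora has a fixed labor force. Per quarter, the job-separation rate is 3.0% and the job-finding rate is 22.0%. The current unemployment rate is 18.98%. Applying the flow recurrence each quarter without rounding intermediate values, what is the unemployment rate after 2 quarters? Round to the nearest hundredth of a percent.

With a fixed labor force, u_{t+1} = u_t + s·(1−u_t) − f·u_t = u_t·(1−s−f) + s.
Here 1−s−f = 0.750 and s = 0.030.
u_1 = 0.189800 × 0.750 + 0.030 = 0.172350.
u_2 = 0.172350 × 0.750 + 0.030 = 0.159263.

Unemployment rate after two quarters ≈ 15.93%.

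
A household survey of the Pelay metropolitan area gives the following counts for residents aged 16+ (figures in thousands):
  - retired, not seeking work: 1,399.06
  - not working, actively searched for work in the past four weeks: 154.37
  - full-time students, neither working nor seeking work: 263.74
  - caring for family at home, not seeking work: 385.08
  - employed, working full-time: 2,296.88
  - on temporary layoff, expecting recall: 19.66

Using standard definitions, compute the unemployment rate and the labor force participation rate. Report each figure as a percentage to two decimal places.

Employed = 2,296.88 thousand.
Unemployed = 154.37 + 19.66 = 174.03 thousand (jobless and actively searching, or on temporary layoff).
Labor force = 2,296.88 + 174.03 = 2,470.91 thousand.
Not in labor force = 1,399.06 + 263.74 + 385.08 = 2,047.88 thousand (those not working and not actively searching are outside the labor force).
Civilian working-age population = 2,470.91 + 2,047.88 = 4,518.79 thousand.
Unemployment rate = 174.03 / 2,470.91 = 7.04%.
Labor force participation rate = 2,470.91 / 4,518.79 = 54.68%.

Unemployment rate ≈ 7.04%; labor force participation rate ≈ 54.68%.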